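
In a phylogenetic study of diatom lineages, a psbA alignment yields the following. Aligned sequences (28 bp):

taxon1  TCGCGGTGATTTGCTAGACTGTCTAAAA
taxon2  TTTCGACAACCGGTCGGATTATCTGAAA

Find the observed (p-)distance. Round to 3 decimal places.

The sequences differ at 14 of 28 positions.
p = 14/28 = 0.500.

0.500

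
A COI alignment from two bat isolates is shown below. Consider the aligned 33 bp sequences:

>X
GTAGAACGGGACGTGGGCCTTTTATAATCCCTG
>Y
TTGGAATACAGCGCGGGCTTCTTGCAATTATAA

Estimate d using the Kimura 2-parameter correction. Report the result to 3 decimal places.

Of 33 sites, 13 differences are transitions and 4 are transversions, so P = 13/33 ≈ 0.393939 and Q = 4/33 ≈ 0.121212.
Under the Kimura two-parameter model, d = −½ ln(1 − 2P − Q) − ¼ ln(1 − 2Q).
1 − 2P − Q = 0.09091, giving −½ ln(0.09091) = 1.198943.
1 − 2Q = 0.757576, giving −¼ ln(0.757576) = 0.069408.
d = 1.198943 + 0.069408 = 1.268351.

1.268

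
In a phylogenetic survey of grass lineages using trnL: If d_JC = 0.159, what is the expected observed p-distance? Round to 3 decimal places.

0.143

p = (3/4)(1 − e^(−4d/3)) = 0.75 × (1 − e^(-0.212)) = 0.75 × (1 − 0.808965) = 0.143276.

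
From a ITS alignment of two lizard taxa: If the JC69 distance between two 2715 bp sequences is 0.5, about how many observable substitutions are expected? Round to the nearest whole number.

Invert JC69: p = (3/4)(1 − e^(−4d/3)) = 0.75 × (1 − e^(-0.666667)) = 0.75 × (1 − 0.513417) = 0.364937.
Expected differing sites = pL ≈ 0.364937 × 2715 = 990.803955 ≈ 991.

991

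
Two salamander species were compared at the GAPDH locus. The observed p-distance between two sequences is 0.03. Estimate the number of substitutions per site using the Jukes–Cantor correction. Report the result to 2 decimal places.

0.03

d = −(3/4) ln(1 − 4p/3) = −0.75 ln(1 − 0.04) = −0.75 ln(0.96)
  = −0.75 × (-0.040822) = 0.030617 substitutions/site.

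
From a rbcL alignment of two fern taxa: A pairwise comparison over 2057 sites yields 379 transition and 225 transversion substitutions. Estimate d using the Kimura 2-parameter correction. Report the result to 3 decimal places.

P = 379/2057 ≈ 0.184249 and Q = 225/2057 ≈ 0.109383.
Under the Kimura two-parameter model, d = −½ ln(1 − 2P − Q) − ¼ ln(1 − 2Q).
1 − 2P − Q = 0.522119, giving −½ ln(0.522119) = 0.324930.
1 − 2Q = 0.781234, giving −¼ ln(0.781234) = 0.061720.
d = 0.324930 + 0.061720 = 0.386650.

0.387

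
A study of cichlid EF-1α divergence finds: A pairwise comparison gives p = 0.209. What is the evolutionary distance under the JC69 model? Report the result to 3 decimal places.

d = −(3/4) ln(1 − 4p/3) = −0.75 ln(1 − 0.278667) = −0.75 ln(0.721333)
  = −0.75 × (-0.326654) = 0.244991 substitutions/site.

0.245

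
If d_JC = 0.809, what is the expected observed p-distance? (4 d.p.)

0.4950

p = (3/4)(1 − e^(−4d/3)) = 0.75 × (1 − e^(-1.078667)) = 0.75 × (1 − 0.340049) = 0.494963.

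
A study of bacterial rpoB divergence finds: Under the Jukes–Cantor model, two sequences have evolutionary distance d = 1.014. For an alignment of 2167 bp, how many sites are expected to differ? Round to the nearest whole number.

1205

Invert JC69: p = (3/4)(1 − e^(−4d/3)) = 0.75 × (1 − e^(-1.352)) = 0.75 × (1 − 0.258722) = 0.555959.
Expected differing sites = pL ≈ 0.555959 × 2167 = 1204.763153 ≈ 1205.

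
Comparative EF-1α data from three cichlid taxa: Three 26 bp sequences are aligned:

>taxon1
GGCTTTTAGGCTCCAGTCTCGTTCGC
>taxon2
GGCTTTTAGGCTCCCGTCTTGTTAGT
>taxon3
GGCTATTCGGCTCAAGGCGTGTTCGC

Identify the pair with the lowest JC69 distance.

taxon1 and taxon2

taxon1–taxon2: 4/26 differ, p = 0.154, d = 0.172.
taxon1–taxon3: 6/26 differ, p = 0.231, d = 0.276.
taxon2–taxon3: 8/26 differ, p = 0.308, d = 0.396.
The smallest distance is between taxon1 and taxon2.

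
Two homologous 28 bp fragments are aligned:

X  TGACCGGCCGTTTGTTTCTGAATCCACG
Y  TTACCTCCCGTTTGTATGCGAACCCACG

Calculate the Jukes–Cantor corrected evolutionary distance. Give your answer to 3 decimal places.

The sequences differ at 7 of 28 sites (2, 6, 7, 16, 18, 19, 23), so p = 7/28 = 0.25.
d = −(3/4) ln(1 − 4p/3) = −0.75 ln(1 − 0.333333) = −0.75 ln(0.666667)
  = −0.75 × (-0.405465) = 0.304099 substitutions/site.

0.304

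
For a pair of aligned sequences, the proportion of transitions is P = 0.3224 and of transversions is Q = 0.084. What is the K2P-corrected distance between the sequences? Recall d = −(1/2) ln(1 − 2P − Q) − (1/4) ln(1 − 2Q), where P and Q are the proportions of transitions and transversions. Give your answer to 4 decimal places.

0.6984

Under the Kimura two-parameter model, d = −½ ln(1 − 2P − Q) − ¼ ln(1 − 2Q).
1 − 2P − Q = 0.2712, giving −½ ln(0.2712) = 0.652449.
1 − 2Q = 0.832, giving −¼ ln(0.832) = 0.045981.
d = 0.652449 + 0.045981 = 0.698430.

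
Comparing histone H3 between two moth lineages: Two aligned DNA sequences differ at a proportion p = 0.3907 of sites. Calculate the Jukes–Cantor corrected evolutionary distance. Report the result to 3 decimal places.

0.552

d = −(3/4) ln(1 − 4p/3) = −0.75 ln(1 − 0.520933) = −0.75 ln(0.479067)
  = −0.75 × (-0.735915) = 0.551936 substitutions/site.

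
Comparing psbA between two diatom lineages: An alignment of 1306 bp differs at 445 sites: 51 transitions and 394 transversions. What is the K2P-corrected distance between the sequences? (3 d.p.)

0.470

P = 51/1306 ≈ 0.039051 and Q = 394/1306 ≈ 0.301685.
Under the Kimura two-parameter model, d = −½ ln(1 − 2P − Q) − ¼ ln(1 − 2Q).
1 − 2P − Q = 0.620213, giving −½ ln(0.620213) = 0.238846.
1 − 2Q = 0.39663, giving −¼ ln(0.39663) = 0.231188.
d = 0.238846 + 0.231188 = 0.470034.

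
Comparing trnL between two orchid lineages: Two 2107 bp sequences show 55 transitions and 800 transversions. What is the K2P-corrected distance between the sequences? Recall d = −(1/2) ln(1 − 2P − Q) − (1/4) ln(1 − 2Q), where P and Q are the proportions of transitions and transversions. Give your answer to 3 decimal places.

P = 55/2107 ≈ 0.026103 and Q = 800/2107 ≈ 0.379687.
Under the Kimura two-parameter model, d = −½ ln(1 − 2P − Q) − ¼ ln(1 − 2Q).
1 − 2P − Q = 0.568107, giving −½ ln(0.568107) = 0.282723.
1 − 2Q = 0.240626, giving −¼ ln(0.240626) = 0.356128.
d = 0.282723 + 0.356128 = 0.638851.

0.639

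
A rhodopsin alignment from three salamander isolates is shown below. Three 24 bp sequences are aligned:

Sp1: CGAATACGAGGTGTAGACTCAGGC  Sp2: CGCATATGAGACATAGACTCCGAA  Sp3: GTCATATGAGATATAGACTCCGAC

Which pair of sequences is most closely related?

Sp2 and Sp3

Sp1–Sp2: 8/24 differ, p = 0.333, d = 0.441.
Sp1–Sp3: 8/24 differ, p = 0.333, d = 0.441.
Sp2–Sp3: 4/24 differ, p = 0.167, d = 0.188.
The smallest distance is between Sp2 and Sp3.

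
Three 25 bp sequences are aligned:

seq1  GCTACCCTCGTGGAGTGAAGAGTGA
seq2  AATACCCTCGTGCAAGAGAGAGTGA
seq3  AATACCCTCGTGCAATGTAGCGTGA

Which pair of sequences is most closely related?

seq2 and seq3

seq1–seq2: 7/25 differ, p = 0.280, d = 0.351.
seq1–seq3: 6/25 differ, p = 0.240, d = 0.289.
seq2–seq3: 4/25 differ, p = 0.160, d = 0.180.
The smallest distance is between seq2 and seq3.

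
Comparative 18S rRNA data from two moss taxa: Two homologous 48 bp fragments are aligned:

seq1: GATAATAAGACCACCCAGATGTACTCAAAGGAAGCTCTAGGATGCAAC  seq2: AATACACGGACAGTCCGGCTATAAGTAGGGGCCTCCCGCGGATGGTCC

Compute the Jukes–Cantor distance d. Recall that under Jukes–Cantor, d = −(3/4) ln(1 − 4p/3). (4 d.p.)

0.8892

The sequences differ at 25 of 48 sites, so p = 25/48 ≈ 0.520833.
d = −(3/4) ln(1 − 4p/3) = −0.75 ln(1 − 0.694444) = −0.75 ln(0.305556)
  = −0.75 × (-1.185622) = 0.889217 substitutions/site.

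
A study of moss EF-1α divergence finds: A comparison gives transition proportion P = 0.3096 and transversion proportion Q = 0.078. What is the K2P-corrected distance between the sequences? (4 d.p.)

0.6397

Under the Kimura two-parameter model, d = −½ ln(1 − 2P − Q) − ¼ ln(1 − 2Q).
1 − 2P − Q = 0.3028, giving −½ ln(0.3028) = 0.597341.
1 − 2Q = 0.844, giving −¼ ln(0.844) = 0.042401.
d = 0.597341 + 0.042401 = 0.639742.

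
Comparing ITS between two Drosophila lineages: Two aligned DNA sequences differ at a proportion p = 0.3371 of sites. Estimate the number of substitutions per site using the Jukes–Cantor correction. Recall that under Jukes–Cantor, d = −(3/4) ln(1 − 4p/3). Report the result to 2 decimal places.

d = −(3/4) ln(1 − 4p/3) = −0.75 ln(1 − 0.449467) = −0.75 ln(0.550533)
  = −0.75 × (-0.596868) = 0.447651 substitutions/site.

0.45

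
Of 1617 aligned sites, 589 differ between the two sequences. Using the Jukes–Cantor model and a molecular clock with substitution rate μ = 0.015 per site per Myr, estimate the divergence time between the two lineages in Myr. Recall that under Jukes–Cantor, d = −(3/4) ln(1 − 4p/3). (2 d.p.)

16.62

p = 589/1617 ≈ 0.364255.
d = −(3/4) ln(1 − 4p/3) = −0.75 ln(1 − 0.485673) = −0.75 ln(0.514327)
  = −0.75 × (-0.664896) = 0.498672 substitutions/site.
Under a molecular clock d = 2μt, so t = d/(2μ) = 0.498672 / (2 × 0.015) = 16.62 Myr.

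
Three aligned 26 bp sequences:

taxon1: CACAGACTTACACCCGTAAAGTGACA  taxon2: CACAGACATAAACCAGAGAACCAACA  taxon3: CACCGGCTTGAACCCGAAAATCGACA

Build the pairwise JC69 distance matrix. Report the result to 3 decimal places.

d(taxon1,taxon2) = 0.396, d(taxon1,taxon3) = 0.334, d(taxon2,taxon3) = 0.396

taxon1–taxon2: 8/26 sites differ → p ≈ 0.307692, d = −0.75 ln(1 − 0.410256) = 0.396050 ≈ 0.396.
taxon1–taxon3: 7/26 sites differ → p ≈ 0.269231, d = −0.75 ln(1 − 0.358975) = 0.333515 ≈ 0.334.
taxon2–taxon3: 8/26 sites differ → p ≈ 0.307692, d = −0.75 ln(1 − 0.410256) = 0.396050 ≈ 0.396.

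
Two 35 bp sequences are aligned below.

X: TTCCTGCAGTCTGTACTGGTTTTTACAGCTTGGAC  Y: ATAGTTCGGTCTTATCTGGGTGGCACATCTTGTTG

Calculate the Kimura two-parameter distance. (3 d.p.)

0.763

Of 35 sites, 2 differences are transitions and 14 are transversions, so P = 2/35 ≈ 0.057143 and Q = 14/35 = 0.4.
Under the Kimura two-parameter model, d = −½ ln(1 − 2P − Q) − ¼ ln(1 − 2Q).
1 − 2P − Q = 0.485714, giving −½ ln(0.485714) = 0.361068.
1 − 2Q = 0.2, giving −¼ ln(0.2) = 0.402359.
d = 0.361068 + 0.402359 = 0.763427.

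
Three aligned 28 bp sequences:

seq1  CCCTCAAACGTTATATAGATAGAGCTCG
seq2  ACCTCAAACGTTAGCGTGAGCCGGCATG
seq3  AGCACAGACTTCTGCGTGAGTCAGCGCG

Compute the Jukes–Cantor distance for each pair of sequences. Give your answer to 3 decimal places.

d(seq1,seq2) = 0.556, d(seq1,seq3) = 0.940, d(seq2,seq3) = 0.485

seq1–seq2: 11/28 sites differ → p ≈ 0.392857, d = −0.75 ln(1 − 0.523809) = 0.556452 ≈ 0.556.
seq1–seq3: 15/28 sites differ → p ≈ 0.535714, d = −0.75 ln(1 − 0.714285) = 0.939570 ≈ 0.940.
seq2–seq3: 10/28 sites differ → p ≈ 0.357143, d = −0.75 ln(1 − 0.476191) = 0.484971 ≈ 0.485.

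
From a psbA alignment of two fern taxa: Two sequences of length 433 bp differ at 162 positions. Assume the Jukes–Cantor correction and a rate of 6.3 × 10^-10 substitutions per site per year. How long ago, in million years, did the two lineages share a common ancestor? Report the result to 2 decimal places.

411.21

p = 162/433 ≈ 0.374134.
d = −(3/4) ln(1 − 4p/3) = −0.75 ln(1 − 0.498845) = −0.75 ln(0.501155)
  = −0.75 × (-0.690840) = 0.518130 substitutions/site.
Under a molecular clock d = 2μt, so t = d/(2μ) = 0.518130 / (2 × 6.3 × 10^-10) = 411.21 million years.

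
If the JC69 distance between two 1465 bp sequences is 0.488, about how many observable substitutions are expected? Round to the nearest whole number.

526

Invert JC69: p = (3/4)(1 − e^(−4d/3)) = 0.75 × (1 − e^(-0.650667)) = 0.75 × (1 − 0.521698) = 0.358727.
Expected differing sites = pL ≈ 0.358727 × 1465 = 525.535055 ≈ 526.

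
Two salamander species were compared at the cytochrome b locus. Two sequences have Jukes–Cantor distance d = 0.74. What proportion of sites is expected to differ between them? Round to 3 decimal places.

p = (3/4)(1 − e^(−4d/3)) = 0.75 × (1 − e^(-0.986667)) = 0.75 × (1 − 0.372817) = 0.470387.

0.470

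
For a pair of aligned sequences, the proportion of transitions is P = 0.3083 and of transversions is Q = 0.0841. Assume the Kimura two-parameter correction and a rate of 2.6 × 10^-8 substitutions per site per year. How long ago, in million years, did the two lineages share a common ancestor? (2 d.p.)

12.48

Under the Kimura two-parameter model, d = −½ ln(1 − 2P − Q) − ¼ ln(1 − 2Q).
1 − 2P − Q = 0.2993, giving −½ ln(0.2993) = 0.603154.
1 − 2Q = 0.8318, giving −¼ ln(0.8318) = 0.046041.
d = 0.603154 + 0.046041 = 0.649195.
Under a molecular clock d = 2μt, so t = d/(2μ) = 0.649195 / (2 × 2.6 × 10^-8) = 12.48 million years.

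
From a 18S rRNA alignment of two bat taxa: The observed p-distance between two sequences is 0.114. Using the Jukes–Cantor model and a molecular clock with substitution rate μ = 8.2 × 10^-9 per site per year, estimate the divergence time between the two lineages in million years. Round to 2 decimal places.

7.54

d = −(3/4) ln(1 − 4p/3) = −0.75 ln(1 − 0.152) = −0.75 ln(0.848)
  = −0.75 × (-0.164875) = 0.123656 substitutions/site.
Under a molecular clock d = 2μt, so t = d/(2μ) = 0.123656 / (2 × 8.2 × 10^-9) = 7.54 million years.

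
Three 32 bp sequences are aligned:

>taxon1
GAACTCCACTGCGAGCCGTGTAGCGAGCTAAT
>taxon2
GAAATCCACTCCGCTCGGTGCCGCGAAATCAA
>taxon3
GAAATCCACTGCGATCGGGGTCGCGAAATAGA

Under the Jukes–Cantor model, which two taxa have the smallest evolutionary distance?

taxon2 and taxon3

taxon1–taxon2: 11/32 differ, p = 0.344, d = 0.460.
taxon1–taxon3: 9/32 differ, p = 0.281, d = 0.353.
taxon2–taxon3: 6/32 differ, p = 0.188, d = 0.216.
The smallest distance is between taxon2 and taxon3.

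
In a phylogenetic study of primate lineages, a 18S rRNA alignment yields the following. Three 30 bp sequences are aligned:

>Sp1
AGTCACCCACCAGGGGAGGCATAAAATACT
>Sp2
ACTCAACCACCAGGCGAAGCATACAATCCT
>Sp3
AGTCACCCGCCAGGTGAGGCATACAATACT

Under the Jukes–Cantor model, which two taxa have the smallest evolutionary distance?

Sp1 and Sp3

Sp1–Sp2: 6/30 differ, p = 0.200, d = 0.233.
Sp1–Sp3: 3/30 differ, p = 0.100, d = 0.107.
Sp2–Sp3: 6/30 differ, p = 0.200, d = 0.233.
The smallest distance is between Sp1 and Sp3.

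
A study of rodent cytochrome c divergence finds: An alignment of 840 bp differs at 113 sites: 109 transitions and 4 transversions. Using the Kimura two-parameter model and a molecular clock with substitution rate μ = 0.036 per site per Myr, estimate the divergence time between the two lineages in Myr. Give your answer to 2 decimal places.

P = 109/840 ≈ 0.129762 and Q = 4/840 ≈ 0.004762.
Under the Kimura two-parameter model, d = −½ ln(1 − 2P − Q) − ¼ ln(1 − 2Q).
1 − 2P − Q = 0.735714, giving −½ ln(0.735714) = 0.153457.
1 − 2Q = 0.990476, giving −¼ ln(0.990476) = 0.002392.
d = 0.153457 + 0.002392 = 0.155849.
Under a molecular clock d = 2μt, so t = d/(2μ) = 0.155849 / (2 × 0.036) = 2.16 Myr.

2.16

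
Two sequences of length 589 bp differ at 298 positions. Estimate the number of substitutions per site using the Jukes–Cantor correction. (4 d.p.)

0.8420

p = 298/589 ≈ 0.505942.
d = −(3/4) ln(1 − 4p/3) = −0.75 ln(1 − 0.674589) = −0.75 ln(0.325411)
  = −0.75 × (-1.122666) = 0.842000 substitutions/site.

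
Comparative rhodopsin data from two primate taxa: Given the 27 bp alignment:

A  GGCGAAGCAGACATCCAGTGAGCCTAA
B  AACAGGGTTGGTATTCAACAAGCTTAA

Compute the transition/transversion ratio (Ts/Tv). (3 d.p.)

13.000

Transitions are A↔G and C↔T; transversions are all other mismatches.
Transitions: 13. Transversions: 1.
R = 13/1 = 13.000.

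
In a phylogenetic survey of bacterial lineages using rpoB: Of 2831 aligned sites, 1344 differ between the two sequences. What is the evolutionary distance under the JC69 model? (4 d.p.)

0.7518

p = 1344/2831 ≈ 0.474744.
d = −(3/4) ln(1 − 4p/3) = −0.75 ln(1 − 0.632992) = −0.75 ln(0.367008)
  = −0.75 × (-1.002372) = 0.751779 substitutions/site.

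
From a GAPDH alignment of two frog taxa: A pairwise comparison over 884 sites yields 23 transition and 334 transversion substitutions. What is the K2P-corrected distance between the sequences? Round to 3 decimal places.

P = 23/884 ≈ 0.026018 and Q = 334/884 ≈ 0.377828.
Under the Kimura two-parameter model, d = −½ ln(1 − 2P − Q) − ¼ ln(1 − 2Q).
1 − 2P − Q = 0.570136, giving −½ ln(0.570136) = 0.280940.
1 − 2Q = 0.244344, giving −¼ ln(0.244344) = 0.352295.
d = 0.280940 + 0.352295 = 0.633235.

0.633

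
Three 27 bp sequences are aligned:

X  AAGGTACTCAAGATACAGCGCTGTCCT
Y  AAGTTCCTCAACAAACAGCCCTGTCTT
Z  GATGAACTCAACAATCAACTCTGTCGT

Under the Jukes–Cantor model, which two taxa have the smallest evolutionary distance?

X and Y

X–Y: 6/27 differ, p = 0.222, d = 0.264.
X–Z: 9/27 differ, p = 0.333, d = 0.441.
Y–Z: 9/27 differ, p = 0.333, d = 0.441.
The smallest distance is between X and Y.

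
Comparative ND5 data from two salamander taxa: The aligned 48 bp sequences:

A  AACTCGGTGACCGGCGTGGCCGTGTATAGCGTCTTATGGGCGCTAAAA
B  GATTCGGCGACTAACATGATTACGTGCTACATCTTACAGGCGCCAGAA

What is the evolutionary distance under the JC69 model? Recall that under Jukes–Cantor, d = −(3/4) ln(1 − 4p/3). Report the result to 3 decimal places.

0.657

The sequences differ at 21 of 48 sites, so p = 21/48 = 0.4375.
d = −(3/4) ln(1 − 4p/3) = −0.75 ln(1 − 0.583333) = −0.75 ln(0.416667)
  = −0.75 × (-0.875468) = 0.656601 substitutions/site.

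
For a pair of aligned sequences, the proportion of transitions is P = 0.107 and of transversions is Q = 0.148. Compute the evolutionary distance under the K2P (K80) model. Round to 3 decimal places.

0.312

Under the Kimura two-parameter model, d = −½ ln(1 − 2P − Q) − ¼ ln(1 − 2Q).
1 − 2P − Q = 0.638, giving −½ ln(0.638) = 0.224708.
1 − 2Q = 0.704, giving −¼ ln(0.704) = 0.087744.
d = 0.224708 + 0.087744 = 0.312452.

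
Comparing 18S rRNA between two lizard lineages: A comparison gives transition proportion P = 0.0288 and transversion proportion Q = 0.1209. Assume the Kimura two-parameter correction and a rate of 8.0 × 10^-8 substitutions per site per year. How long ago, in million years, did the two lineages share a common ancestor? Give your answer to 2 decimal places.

1.05

Under the Kimura two-parameter model, d = −½ ln(1 − 2P − Q) − ¼ ln(1 − 2Q).
1 − 2P − Q = 0.8215, giving −½ ln(0.8215) = 0.098312.
1 − 2Q = 0.7582, giving −¼ ln(0.7582) = 0.069202.
d = 0.098312 + 0.069202 = 0.167514.
Under a molecular clock d = 2μt, so t = d/(2μ) = 0.167514 / (2 × 8.0 × 10^-8) = 1.05 million years.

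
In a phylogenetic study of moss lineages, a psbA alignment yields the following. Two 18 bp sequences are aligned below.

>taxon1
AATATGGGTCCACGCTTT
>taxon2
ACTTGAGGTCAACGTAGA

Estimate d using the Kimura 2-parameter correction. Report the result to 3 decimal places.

Of 18 sites, 2 differences are transitions and 7 are transversions, so P = 2/18 ≈ 0.111111 and Q = 7/18 ≈ 0.388889.
Under the Kimura two-parameter model, d = −½ ln(1 − 2P − Q) − ¼ ln(1 − 2Q).
1 − 2P − Q = 0.388889, giving −½ ln(0.388889) = 0.472231.
1 − 2Q = 0.222222, giving −¼ ln(0.222222) = 0.376020.
d = 0.472231 + 0.376020 = 0.848251.

0.848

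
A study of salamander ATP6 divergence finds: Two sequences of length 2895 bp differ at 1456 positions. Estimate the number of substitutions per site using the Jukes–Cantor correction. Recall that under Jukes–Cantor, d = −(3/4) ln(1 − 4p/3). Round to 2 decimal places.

0.83

p = 1456/2895 ≈ 0.502936.
d = −(3/4) ln(1 − 4p/3) = −0.75 ln(1 − 0.670581) = −0.75 ln(0.329419)
  = −0.75 × (-1.110425) = 0.832819 substitutions/site.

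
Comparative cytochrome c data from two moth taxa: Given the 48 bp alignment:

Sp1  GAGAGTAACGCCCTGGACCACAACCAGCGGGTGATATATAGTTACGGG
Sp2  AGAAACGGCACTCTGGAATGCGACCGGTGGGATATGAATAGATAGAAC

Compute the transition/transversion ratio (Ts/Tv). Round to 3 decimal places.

2.429

Transitions are A↔G and C↔T; transversions are all other mismatches.
Transitions: 17. Transversions: 7.
R = 17/7 = 2.428571… ≈ 2.429 (to 3 d.p.).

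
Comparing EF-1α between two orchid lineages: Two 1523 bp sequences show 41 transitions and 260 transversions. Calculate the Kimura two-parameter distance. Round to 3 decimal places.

0.232

P = 41/1523 ≈ 0.026921 and Q = 260/1523 ≈ 0.170716.
Under the Kimura two-parameter model, d = −½ ln(1 − 2P − Q) − ¼ ln(1 − 2Q).
1 − 2P − Q = 0.775442, giving −½ ln(0.775442) = 0.127161.
1 − 2Q = 0.658568, giving −¼ ln(0.658568) = 0.104422.
d = 0.127161 + 0.104422 = 0.231583.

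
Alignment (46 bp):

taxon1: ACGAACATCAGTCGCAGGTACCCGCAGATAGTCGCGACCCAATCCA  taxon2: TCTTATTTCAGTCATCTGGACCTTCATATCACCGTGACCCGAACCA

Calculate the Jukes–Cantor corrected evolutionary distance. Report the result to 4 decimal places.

0.6001

The sequences differ at 19 of 46 sites, so p = 19/46 ≈ 0.413043.
d = −(3/4) ln(1 − 4p/3) = −0.75 ln(1 − 0.550724) = −0.75 ln(0.449276)
  = −0.75 × (-0.800118) = 0.600089 substitutions/site.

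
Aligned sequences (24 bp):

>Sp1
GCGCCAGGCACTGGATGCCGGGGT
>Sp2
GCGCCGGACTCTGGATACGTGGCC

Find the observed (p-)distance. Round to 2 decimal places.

0.33

The sequences differ at 8 of 24 positions (sites 6, 8, 10, 17, 19, 20, 23, 24).
p = 8/24 = 0.333333… ≈ 0.33 (to 2 d.p.).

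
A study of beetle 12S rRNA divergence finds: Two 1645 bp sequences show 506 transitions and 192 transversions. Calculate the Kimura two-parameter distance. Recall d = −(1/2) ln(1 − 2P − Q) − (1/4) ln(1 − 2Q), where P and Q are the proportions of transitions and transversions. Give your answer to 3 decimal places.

P = 506/1645 ≈ 0.307599 and Q = 192/1645 ≈ 0.116717.
Under the Kimura two-parameter model, d = −½ ln(1 − 2P − Q) − ¼ ln(1 − 2Q).
1 − 2P − Q = 0.268085, giving −½ ln(0.268085) = 0.658226.
1 − 2Q = 0.766566, giving −¼ ln(0.766566) = 0.066459.
d = 0.658226 + 0.066459 = 0.724685.

0.725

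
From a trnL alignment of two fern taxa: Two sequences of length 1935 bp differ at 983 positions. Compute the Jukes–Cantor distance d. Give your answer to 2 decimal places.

p = 983/1935 ≈ 0.50801.
d = −(3/4) ln(1 − 4p/3) = −0.75 ln(1 − 0.677347) = −0.75 ln(0.322653)
  = −0.75 × (-1.131178) = 0.848384 substitutions/site.

0.85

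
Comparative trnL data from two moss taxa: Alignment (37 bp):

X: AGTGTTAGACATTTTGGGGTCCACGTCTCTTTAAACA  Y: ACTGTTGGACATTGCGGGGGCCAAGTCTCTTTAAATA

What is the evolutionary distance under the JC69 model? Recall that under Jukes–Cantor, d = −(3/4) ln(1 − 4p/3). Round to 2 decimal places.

0.22

The sequences differ at 7 of 37 sites (2, 7, 14, 15, 20, 24, 36), so p = 7/37 ≈ 0.189189.
d = −(3/4) ln(1 − 4p/3) = −0.75 ln(1 − 0.252252) = −0.75 ln(0.747748)
  = −0.75 × (-0.290689) = 0.218017 substitutions/site.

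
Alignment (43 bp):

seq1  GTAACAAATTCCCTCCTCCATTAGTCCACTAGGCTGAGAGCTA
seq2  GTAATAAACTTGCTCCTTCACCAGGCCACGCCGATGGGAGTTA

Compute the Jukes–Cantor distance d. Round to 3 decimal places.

0.427

The sequences differ at 14 of 43 sites, so p = 14/43 ≈ 0.325581.
d = −(3/4) ln(1 − 4p/3) = −0.75 ln(1 − 0.434108) = −0.75 ln(0.565892)
  = −0.75 × (-0.569352) = 0.427014 substitutions/site.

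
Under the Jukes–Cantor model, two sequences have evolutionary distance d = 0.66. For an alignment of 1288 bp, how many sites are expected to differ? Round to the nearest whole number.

565

Invert JC69: p = (3/4)(1 − e^(−4d/3)) = 0.75 × (1 − e^(-0.88)) = 0.75 × (1 − 0.414783) = 0.438913.
Expected differing sites = pL ≈ 0.438913 × 1288 = 565.319944 ≈ 565.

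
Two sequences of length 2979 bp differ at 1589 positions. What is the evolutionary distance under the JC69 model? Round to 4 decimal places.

p = 1589/2979 ≈ 0.5334.
d = −(3/4) ln(1 − 4p/3) = −0.75 ln(1 − 0.7112) = −0.75 ln(0.2888)
  = −0.75 × (-1.242021) = 0.931516 substitutions/site.

0.9315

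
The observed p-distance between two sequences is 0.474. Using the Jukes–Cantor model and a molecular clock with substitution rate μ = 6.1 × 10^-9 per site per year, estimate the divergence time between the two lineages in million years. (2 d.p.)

61.46

d = −(3/4) ln(1 − 4p/3) = −0.75 ln(1 − 0.632) = −0.75 ln(0.368)
  = −0.75 × (-0.999672) = 0.749754 substitutions/site.
Under a molecular clock d = 2μt, so t = d/(2μ) = 0.749754 / (2 × 6.1 × 10^-9) = 61.46 million years.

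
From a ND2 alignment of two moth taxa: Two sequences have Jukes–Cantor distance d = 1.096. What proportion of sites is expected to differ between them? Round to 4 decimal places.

0.5761

p = (3/4)(1 − e^(−4d/3)) = 0.75 × (1 − e^(-1.461333)) = 0.75 × (1 − 0.231927) = 0.576055.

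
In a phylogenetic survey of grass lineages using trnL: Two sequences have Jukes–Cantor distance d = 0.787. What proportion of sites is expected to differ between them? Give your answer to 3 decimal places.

p = (3/4)(1 − e^(−4d/3)) = 0.75 × (1 − e^(-1.049333)) = 0.75 × (1 − 0.350171) = 0.487372.

0.487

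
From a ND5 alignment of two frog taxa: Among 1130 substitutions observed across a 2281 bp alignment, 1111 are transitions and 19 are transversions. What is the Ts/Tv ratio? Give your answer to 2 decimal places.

58.47

R = 1111/19 = 58.473684… ≈ 58.47 (to 2 d.p.).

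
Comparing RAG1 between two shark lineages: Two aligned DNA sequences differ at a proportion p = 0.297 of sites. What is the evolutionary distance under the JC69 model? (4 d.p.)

0.3781

d = −(3/4) ln(1 − 4p/3) = −0.75 ln(1 − 0.396) = −0.75 ln(0.604)
  = −0.75 × (-0.504181) = 0.378136 substitutions/site.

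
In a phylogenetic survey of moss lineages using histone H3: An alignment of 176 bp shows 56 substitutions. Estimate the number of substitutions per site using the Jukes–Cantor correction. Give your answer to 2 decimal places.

0.41

p = 56/176 ≈ 0.318182.
d = −(3/4) ln(1 − 4p/3) = −0.75 ln(1 − 0.424243) = −0.75 ln(0.575757)
  = −0.75 × (-0.552070) = 0.414053 substitutions/site.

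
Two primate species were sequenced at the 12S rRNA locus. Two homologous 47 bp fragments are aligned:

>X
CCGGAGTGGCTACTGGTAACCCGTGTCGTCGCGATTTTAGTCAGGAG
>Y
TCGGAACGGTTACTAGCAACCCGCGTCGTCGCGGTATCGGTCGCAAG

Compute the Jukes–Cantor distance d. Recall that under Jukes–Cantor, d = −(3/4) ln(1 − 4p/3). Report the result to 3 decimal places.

The sequences differ at 14 of 47 sites, so p = 14/47 ≈ 0.297872.
d = −(3/4) ln(1 − 4p/3) = −0.75 ln(1 − 0.397163) = −0.75 ln(0.602837)
  = −0.75 × (-0.506108) = 0.379581 substitutions/site.

0.380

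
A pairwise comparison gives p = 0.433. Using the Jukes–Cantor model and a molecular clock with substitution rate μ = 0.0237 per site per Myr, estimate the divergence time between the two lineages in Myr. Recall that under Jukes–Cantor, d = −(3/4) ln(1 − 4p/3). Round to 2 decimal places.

13.63

d = −(3/4) ln(1 − 4p/3) = −0.75 ln(1 − 0.577333) = −0.75 ln(0.422667)
  = −0.75 × (-0.861171) = 0.645878 substitutions/site.
Under a molecular clock d = 2μt, so t = d/(2μ) = 0.645878 / (2 × 0.0237) = 13.63 Myr.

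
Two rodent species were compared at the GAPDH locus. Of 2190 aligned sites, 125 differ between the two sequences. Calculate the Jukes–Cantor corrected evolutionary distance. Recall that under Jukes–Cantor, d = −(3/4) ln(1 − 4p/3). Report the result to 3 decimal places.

p = 125/2190 ≈ 0.057078.
d = −(3/4) ln(1 − 4p/3) = −0.75 ln(1 − 0.076104) = −0.75 ln(0.923896)
  = −0.75 × (-0.079156) = 0.059367 substitutions/site.

0.059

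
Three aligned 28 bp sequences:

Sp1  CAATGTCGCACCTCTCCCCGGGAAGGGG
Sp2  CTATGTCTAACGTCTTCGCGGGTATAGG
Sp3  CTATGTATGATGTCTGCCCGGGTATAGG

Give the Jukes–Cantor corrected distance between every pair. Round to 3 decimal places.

Sp1–Sp2: 9/28 sites differ → p ≈ 0.321429, d = −0.75 ln(1 − 0.428572) = 0.419713 ≈ 0.420.
Sp1–Sp3: 10/28 sites differ → p ≈ 0.357143, d = −0.75 ln(1 − 0.476191) = 0.484971 ≈ 0.485.
Sp2–Sp3: 5/28 sites differ → p ≈ 0.178571, d = −0.75 ln(1 − 0.238095) = 0.203950 ≈ 0.204.

d(Sp1,Sp2) = 0.420, d(Sp1,Sp3) = 0.485, d(Sp2,Sp3) = 0.204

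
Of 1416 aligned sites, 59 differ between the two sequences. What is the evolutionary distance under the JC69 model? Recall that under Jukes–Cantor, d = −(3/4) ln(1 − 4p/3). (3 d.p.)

0.043

p = 59/1416 ≈ 0.041667.
d = −(3/4) ln(1 − 4p/3) = −0.75 ln(1 − 0.055556) = −0.75 ln(0.944444)
  = −0.75 × (-0.057159) = 0.042869 substitutions/site.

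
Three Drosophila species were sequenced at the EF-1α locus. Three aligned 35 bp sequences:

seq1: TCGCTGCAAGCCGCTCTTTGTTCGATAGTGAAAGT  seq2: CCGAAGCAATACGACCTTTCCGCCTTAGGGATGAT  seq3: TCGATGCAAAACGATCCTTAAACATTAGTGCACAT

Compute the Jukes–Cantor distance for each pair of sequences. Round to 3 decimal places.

seq1–seq2: 16/35 sites differ → p ≈ 0.457143, d = −0.75 ln(1 − 0.609524) = 0.705292 ≈ 0.705.
seq1–seq3: 13/35 sites differ → p ≈ 0.371429, d = −0.75 ln(1 − 0.495239) = 0.512753 ≈ 0.513.
seq2–seq3: 13/35 sites differ → p ≈ 0.371429, d = −0.75 ln(1 − 0.495239) = 0.512753 ≈ 0.513.

d(seq1,seq2) = 0.705, d(seq1,seq3) = 0.513, d(seq2,seq3) = 0.513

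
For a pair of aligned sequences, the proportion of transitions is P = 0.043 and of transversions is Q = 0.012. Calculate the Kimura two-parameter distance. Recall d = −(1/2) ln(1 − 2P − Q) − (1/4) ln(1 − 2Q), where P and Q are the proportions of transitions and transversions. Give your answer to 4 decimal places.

0.0576

Under the Kimura two-parameter model, d = −½ ln(1 − 2P − Q) − ¼ ln(1 − 2Q).
1 − 2P − Q = 0.902, giving −½ ln(0.902) = 0.051570.
1 − 2Q = 0.976, giving −¼ ln(0.976) = 0.006073.
d = 0.051570 + 0.006073 = 0.057643.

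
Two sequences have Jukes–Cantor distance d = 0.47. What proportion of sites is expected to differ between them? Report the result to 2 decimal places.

p = (3/4)(1 − e^(−4d/3)) = 0.75 × (1 − e^(-0.626667)) = 0.75 × (1 − 0.534370) = 0.349223.

0.35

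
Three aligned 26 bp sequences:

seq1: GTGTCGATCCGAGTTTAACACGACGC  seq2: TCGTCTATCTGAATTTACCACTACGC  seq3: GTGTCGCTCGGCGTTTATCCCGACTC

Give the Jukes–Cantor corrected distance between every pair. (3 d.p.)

d(seq1,seq2) = 0.334, d(seq1,seq3) = 0.276, d(seq2,seq3) = 0.623

seq1–seq2: 7/26 sites differ → p ≈ 0.269231, d = −0.75 ln(1 − 0.358975) = 0.333515 ≈ 0.334.
seq1–seq3: 6/26 sites differ → p ≈ 0.230769, d = −0.75 ln(1 − 0.307692) = 0.275793 ≈ 0.276.
seq2–seq3: 11/26 sites differ → p ≈ 0.423077, d = −0.75 ln(1 − 0.564103) = 0.622762 ≈ 0.623.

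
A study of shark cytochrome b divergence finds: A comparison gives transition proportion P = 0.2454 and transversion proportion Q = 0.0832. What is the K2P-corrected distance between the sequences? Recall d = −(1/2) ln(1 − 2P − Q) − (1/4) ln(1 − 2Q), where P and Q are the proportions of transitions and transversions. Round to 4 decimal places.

Under the Kimura two-parameter model, d = −½ ln(1 − 2P − Q) − ¼ ln(1 − 2Q).
1 − 2P − Q = 0.426, giving −½ ln(0.426) = 0.426658.
1 − 2Q = 0.8336, giving −¼ ln(0.8336) = 0.045500.
d = 0.426658 + 0.045500 = 0.472158.

0.4722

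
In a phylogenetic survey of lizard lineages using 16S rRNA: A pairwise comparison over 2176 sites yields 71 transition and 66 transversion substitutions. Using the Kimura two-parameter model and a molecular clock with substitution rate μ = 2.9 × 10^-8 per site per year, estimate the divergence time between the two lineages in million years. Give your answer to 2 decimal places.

P = 71/2176 ≈ 0.032629 and Q = 66/2176 ≈ 0.030331.
Under the Kimura two-parameter model, d = −½ ln(1 − 2P − Q) − ¼ ln(1 − 2Q).
1 − 2P − Q = 0.904411, giving −½ ln(0.904411) = 0.050236.
1 − 2Q = 0.939338, giving −¼ ln(0.939338) = 0.015645.
d = 0.050236 + 0.015645 = 0.065881.
Under a molecular clock d = 2μt, so t = d/(2μ) = 0.065881 / (2 × 2.9 × 10^-8) = 1.14 million years.

1.14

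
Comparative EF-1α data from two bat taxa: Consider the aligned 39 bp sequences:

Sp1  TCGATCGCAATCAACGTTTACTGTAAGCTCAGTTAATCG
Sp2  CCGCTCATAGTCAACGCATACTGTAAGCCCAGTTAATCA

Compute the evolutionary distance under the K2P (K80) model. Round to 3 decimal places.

Of 39 sites, 7 differences are transitions and 2 are transversions, so P = 7/39 ≈ 0.179487 and Q = 2/39 ≈ 0.051282.
Under the Kimura two-parameter model, d = −½ ln(1 − 2P − Q) − ¼ ln(1 − 2Q).
1 − 2P − Q = 0.589744, giving −½ ln(0.589744) = 0.264033.
1 − 2Q = 0.897436, giving −¼ ln(0.897436) = 0.027053.
d = 0.264033 + 0.027053 = 0.291086.

0.291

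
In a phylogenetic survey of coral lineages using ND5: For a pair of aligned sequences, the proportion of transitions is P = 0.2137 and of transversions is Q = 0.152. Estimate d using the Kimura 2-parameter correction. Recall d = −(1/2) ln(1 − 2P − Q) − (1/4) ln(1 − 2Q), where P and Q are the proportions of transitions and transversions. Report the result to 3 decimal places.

0.524

Under the Kimura two-parameter model, d = −½ ln(1 − 2P − Q) − ¼ ln(1 − 2Q).
1 − 2P − Q = 0.4206, giving −½ ln(0.4206) = 0.433037.
1 − 2Q = 0.696, giving −¼ ln(0.696) = 0.090601.
d = 0.433037 + 0.090601 = 0.523638.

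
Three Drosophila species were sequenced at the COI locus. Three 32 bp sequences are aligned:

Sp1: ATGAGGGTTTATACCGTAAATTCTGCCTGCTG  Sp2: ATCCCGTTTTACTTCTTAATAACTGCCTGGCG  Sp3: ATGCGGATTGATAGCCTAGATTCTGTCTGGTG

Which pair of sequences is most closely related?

Sp1–Sp2: 13/32 differ, p = 0.406, d = 0.585.
Sp1–Sp3: 8/32 differ, p = 0.250, d = 0.304.
Sp2–Sp3: 14/32 differ, p = 0.438, d = 0.657.
The smallest distance is between Sp1 and Sp3.

Sp1 and Sp3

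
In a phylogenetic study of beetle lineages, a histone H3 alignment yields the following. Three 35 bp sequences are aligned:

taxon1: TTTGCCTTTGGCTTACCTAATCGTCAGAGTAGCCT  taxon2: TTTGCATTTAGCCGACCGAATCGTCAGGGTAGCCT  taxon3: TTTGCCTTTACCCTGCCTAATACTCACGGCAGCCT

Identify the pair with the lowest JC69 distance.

taxon1 and taxon2

taxon1–taxon2: 6/35 differ, p = 0.171, d = 0.195.
taxon1–taxon3: 9/35 differ, p = 0.257, d = 0.315.
taxon2–taxon3: 9/35 differ, p = 0.257, d = 0.315.
The smallest distance is between taxon1 and taxon2.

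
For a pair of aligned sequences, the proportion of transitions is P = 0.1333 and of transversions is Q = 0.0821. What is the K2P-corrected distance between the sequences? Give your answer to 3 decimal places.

0.259

Under the Kimura two-parameter model, d = −½ ln(1 − 2P − Q) − ¼ ln(1 − 2Q).
1 − 2P − Q = 0.6513, giving −½ ln(0.6513) = 0.214392.
1 − 2Q = 0.8358, giving −¼ ln(0.8358) = 0.044841.
d = 0.214392 + 0.044841 = 0.259233.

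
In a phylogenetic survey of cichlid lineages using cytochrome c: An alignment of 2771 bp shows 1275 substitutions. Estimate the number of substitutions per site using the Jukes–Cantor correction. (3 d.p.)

0.713

p = 1275/2771 ≈ 0.460123.
d = −(3/4) ln(1 − 4p/3) = −0.75 ln(1 − 0.613497) = −0.75 ln(0.386503)
  = −0.75 × (-0.950616) = 0.712962 substitutions/site.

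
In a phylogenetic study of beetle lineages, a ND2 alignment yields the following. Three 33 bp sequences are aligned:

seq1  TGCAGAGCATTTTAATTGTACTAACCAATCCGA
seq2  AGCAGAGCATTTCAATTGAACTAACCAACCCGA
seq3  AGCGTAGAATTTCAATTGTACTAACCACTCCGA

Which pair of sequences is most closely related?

seq1 and seq2

seq1–seq2: 4/33 differ, p = 0.121, d = 0.132.
seq1–seq3: 6/33 differ, p = 0.182, d = 0.208.
seq2–seq3: 6/33 differ, p = 0.182, d = 0.208.
The smallest distance is between seq1 and seq2.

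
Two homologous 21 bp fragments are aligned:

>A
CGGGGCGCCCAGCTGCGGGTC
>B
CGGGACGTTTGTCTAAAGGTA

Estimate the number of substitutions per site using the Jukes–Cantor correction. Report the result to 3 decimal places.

0.756

The sequences differ at 10 of 21 sites (5, 8, 9, 10, 11, 12, 15, 16, 17, 21), so p = 10/21 ≈ 0.47619.
d = −(3/4) ln(1 − 4p/3) = −0.75 ln(1 − 0.63492) = −0.75 ln(0.36508)
  = −0.75 × (-1.007639) = 0.755729 substitutions/site.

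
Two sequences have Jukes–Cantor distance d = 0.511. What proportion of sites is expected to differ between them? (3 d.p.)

0.371

p = (3/4)(1 − e^(−4d/3)) = 0.75 × (1 − e^(-0.681333)) = 0.75 × (1 − 0.505942) = 0.370544.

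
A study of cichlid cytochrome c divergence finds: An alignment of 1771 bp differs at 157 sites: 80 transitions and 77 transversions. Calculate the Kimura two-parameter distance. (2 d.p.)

0.09

P = 80/1771 ≈ 0.045172 and Q = 77/1771 ≈ 0.043478.
Under the Kimura two-parameter model, d = −½ ln(1 − 2P − Q) − ¼ ln(1 − 2Q).
1 − 2P − Q = 0.866178, giving −½ ln(0.866178) = 0.071832.
1 − 2Q = 0.913044, giving −¼ ln(0.913044) = 0.022743.
d = 0.071832 + 0.022743 = 0.094575.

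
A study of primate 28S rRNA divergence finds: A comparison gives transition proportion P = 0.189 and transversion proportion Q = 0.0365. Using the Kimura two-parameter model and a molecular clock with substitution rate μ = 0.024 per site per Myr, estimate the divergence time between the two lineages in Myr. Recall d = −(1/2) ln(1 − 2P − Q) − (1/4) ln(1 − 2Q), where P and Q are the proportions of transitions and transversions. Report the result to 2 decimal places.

Under the Kimura two-parameter model, d = −½ ln(1 − 2P − Q) − ¼ ln(1 − 2Q).
1 − 2P − Q = 0.5855, giving −½ ln(0.5855) = 0.267645.
1 − 2Q = 0.927, giving −¼ ln(0.927) = 0.018950.
d = 0.267645 + 0.018950 = 0.286595.
Under a molecular clock d = 2μt, so t = d/(2μ) = 0.286595 / (2 × 0.024) = 5.97 Myr.

5.97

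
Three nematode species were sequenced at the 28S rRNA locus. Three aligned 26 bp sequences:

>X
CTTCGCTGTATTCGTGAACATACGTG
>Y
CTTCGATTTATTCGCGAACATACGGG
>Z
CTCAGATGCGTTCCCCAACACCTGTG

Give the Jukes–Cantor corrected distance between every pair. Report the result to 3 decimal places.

d(X,Y) = 0.172, d(X,Z) = 0.623, d(Y,Z) = 0.623

X–Y: 4/26 sites differ → p ≈ 0.153846, d = −0.75 ln(1 − 0.205128) = 0.172181 ≈ 0.172.
X–Z: 11/26 sites differ → p ≈ 0.423077, d = −0.75 ln(1 − 0.564103) = 0.622762 ≈ 0.623.
Y–Z: 11/26 sites differ → p ≈ 0.423077, d = −0.75 ln(1 − 0.564103) = 0.622762 ≈ 0.623.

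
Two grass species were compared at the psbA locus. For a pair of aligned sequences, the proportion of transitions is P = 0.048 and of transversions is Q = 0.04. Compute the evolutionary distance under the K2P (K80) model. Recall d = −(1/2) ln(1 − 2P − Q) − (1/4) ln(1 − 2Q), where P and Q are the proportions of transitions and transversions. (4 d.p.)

Under the Kimura two-parameter model, d = −½ ln(1 − 2P − Q) − ¼ ln(1 − 2Q).
1 − 2P − Q = 0.864, giving −½ ln(0.864) = 0.073091.
1 − 2Q = 0.92, giving −¼ ln(0.92) = 0.020845.
d = 0.073091 + 0.020845 = 0.093936.

0.0939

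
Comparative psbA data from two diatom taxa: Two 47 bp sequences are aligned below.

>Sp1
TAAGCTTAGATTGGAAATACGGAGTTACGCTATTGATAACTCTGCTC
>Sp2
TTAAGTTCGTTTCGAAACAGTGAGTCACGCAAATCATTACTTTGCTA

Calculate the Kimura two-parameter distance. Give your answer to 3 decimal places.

0.456

Of 47 sites, 4 differences are transitions and 12 are transversions, so P = 4/47 ≈ 0.085106 and Q = 12/47 ≈ 0.255319.
Under the Kimura two-parameter model, d = −½ ln(1 − 2P − Q) − ¼ ln(1 − 2Q).
1 − 2P − Q = 0.574469, giving −½ ln(0.574469) = 0.277155.
1 − 2Q = 0.489362, giving −¼ ln(0.489362) = 0.178663.
d = 0.277155 + 0.178663 = 0.455818.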